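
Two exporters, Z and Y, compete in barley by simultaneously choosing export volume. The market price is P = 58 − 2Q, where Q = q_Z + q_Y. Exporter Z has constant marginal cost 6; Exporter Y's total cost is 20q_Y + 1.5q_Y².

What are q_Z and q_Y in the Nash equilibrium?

Exporter Z's profit: π = q_Z(58 − 2(q_Z + q_Y)) − 6q_Z.
∂π/∂q_Z = 52 − 4q_Z − 2q_Y = 0, so q_Z = 13 − 0.5q_Y.
For Y: ∂π/∂q_Y = 38 − 7q_Y − 2q_Z = 0 ⇒ q_Y = 38/7 − (2/7)q_Z.
Substituting the second reaction function into the first: q_Z = 13 − 0.5(38/7 − (2/7)q_Z), which gives (6/7)q_Z = 72/7 ⇒ q_Z = 12.
Then q_Y = 38/7 − (2/7)·12 = 2.

12, 2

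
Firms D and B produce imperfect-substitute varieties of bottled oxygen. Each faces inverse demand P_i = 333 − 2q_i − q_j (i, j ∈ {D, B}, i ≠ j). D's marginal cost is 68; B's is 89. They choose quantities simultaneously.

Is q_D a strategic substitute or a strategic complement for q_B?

Firm D's profit: π = q_D(333 − 2q_D − q_B) − 68q_D.
∂π/∂q_D = 265 − 4q_D − q_B = 0 ⇒ q_D = 66.25 − 0.25q_B.
The best-response slope dq_D/dq_B = −0.25 < 0: the reaction function is downward-sloping, so the choices are strategic substitutes.

strategic substitutes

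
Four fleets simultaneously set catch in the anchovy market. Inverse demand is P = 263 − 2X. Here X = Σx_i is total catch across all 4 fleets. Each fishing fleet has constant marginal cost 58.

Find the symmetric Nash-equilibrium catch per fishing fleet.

20.5

A representative fishing fleet's profit is π_i = x_i(263 − 2X) − 58x_i, with X = x_i + Σ_{j≠i} x_j.
First-order condition: 205 − 4x_i − 2Σ_{j≠i} x_j = 0.
In a symmetric equilibrium every fishing fleet chooses the same x, so Σ_{j≠i} x_j = 3x. The condition becomes 205 − 10x = 0, giving x = 205/10 = 20.5.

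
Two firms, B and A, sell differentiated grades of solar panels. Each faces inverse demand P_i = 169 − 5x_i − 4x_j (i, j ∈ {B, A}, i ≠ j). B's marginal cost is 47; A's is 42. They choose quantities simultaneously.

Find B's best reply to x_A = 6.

9.8

Firm B's profit: π = x_B(169 − 5x_B − 4x_A) − 47x_B.
∂π/∂x_B = 122 − 10x_B − 4x_A = 0 ⇒ x_B = 12.2 − 0.4x_A.
At x_A = 6: x_B = 12.2 − 0.4·6 = 9.8.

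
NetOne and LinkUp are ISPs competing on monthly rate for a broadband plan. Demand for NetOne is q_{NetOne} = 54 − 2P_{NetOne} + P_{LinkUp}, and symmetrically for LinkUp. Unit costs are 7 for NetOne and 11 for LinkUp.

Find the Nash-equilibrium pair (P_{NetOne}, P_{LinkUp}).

23.2, 24.8

NetOne's profit: π = (P_{NetOne} − 7)(54 − 2P_{NetOne} + P_{LinkUp}).
∂π/∂P_{NetOne} = 68 − 4P_{NetOne} + P_{LinkUp} = 0 ⇒ P_{NetOne} = 17 + 0.25P_{LinkUp}.
Similarly P_{LinkUp} = 19 + 0.25P_{NetOne}.
Substituting the second reaction function into the first: P_{NetOne} = 17 + 0.25(19 + 0.25P_{NetOne}), which gives 0.9375P_{NetOne} = 21.75 ⇒ P_{NetOne} = 23.2.
Then P_{LinkUp} = 19 + 0.25·23.2 = 24.8.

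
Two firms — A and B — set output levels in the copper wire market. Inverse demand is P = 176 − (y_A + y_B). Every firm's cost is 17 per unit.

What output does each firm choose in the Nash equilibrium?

Firm A's profit: π = y_A(176 − (y_A + y_B)) − 17y_A.
∂π/∂y_A = 159 − 2y_A − y_B = 0, so y_A = 79.5 − 0.5y_B.
The game is symmetric, so in equilibrium y_B = y_A: the reaction function gives 1.5y_A = 79.5, hence y_A = 53.

53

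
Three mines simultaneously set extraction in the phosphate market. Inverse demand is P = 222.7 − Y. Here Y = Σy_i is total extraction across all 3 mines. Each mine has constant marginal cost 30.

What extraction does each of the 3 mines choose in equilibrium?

48.175

A representative mine's profit is π_i = y_i(222.7 − Y) − 30y_i, with Y = y_i + Σ_{j≠i} y_j.
First-order condition: 192.7 − 2y_i − Σ_{j≠i} y_j = 0.
In a symmetric equilibrium every mine chooses the same y, so Σ_{j≠i} y_j = 2y. The condition becomes 192.7 − 4y = 0, giving y = 192.7/4 = 48.175.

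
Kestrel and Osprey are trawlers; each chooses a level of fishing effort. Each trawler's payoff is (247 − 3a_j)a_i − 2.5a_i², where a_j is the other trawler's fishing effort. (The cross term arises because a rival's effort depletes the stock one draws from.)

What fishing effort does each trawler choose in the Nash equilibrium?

Kestrel's payoff is (247 − 3a_O)a_K − 2.5a_K².
∂π/∂a_K = 247 − 3a_O − 5a_K = 0, so a_K = 49.4 − 0.6a_O.
Setting a_K = a_O in the reaction function: a_K = 49.4 − 0.6a_K, so a_K = 49.4 / 1.6 = 30.875.

30.875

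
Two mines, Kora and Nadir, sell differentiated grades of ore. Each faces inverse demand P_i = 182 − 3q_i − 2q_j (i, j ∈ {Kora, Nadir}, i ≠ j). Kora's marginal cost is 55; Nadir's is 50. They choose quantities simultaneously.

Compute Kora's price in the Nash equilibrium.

101.6875

Mine Kora's profit: π = q_{Kora}(182 − 3q_{Kora} − 2q_{Nadir}) − 55q_{Kora}.
∂π/∂q_{Kora} = 127 − 6q_{Kora} − 2q_{Nadir} = 0 ⇒ q_{Kora} = 127/6 − (1/3)q_{Nadir}.
Similarly q_{Nadir} = 22 − (1/3)q_{Kora}.
Solving the two reaction functions simultaneously: (1 − (−1/3)(−1/3))q_{Kora} = 127/6 − (1/3)·22, so (8/9)q_{Kora} = 83/6 and q_{Kora} = 15.5625.
Then q_{Nadir} = 22 − (1/3)·15.5625 = 16.8125.
P_{Kora} = 182 − 3·15.5625 − 2·16.8125 = 101.6875.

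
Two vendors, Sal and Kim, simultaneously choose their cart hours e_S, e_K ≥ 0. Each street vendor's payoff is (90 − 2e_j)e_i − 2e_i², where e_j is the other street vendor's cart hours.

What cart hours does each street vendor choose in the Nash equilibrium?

15

Sal's payoff is (90 − 2e_K)e_S − 2e_S².
∂π/∂e_S = 90 − 2e_K − 4e_S = 0, so e_S = 22.5 − 0.5e_K.
By symmetry e_K = e_S; substituting into the reaction function, 1.5e_S = 22.5 and e_S = 15.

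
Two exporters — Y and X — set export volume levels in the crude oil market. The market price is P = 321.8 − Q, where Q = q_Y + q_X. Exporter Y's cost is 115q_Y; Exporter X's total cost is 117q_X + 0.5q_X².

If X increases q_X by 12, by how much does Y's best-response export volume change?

-6

Exporter Y's profit: π = q_Y(321.8 − (q_Y + q_X)) − 115q_Y.
∂π/∂q_Y = 206.8 − 2q_Y − q_X = 0, so q_Y = 103.4 − 0.5q_X.
The reaction-function slope is −0.5, so a 12-unit rise in q_X moves q_Y by −0.5 × 12 = −6. Y's best response falls — the actions are strategic substitutes.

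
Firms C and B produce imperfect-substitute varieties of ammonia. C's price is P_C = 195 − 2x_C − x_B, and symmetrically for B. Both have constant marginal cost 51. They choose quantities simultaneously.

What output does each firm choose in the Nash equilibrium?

28.8

Firm C's profit: π = x_C(195 − 2x_C − x_B) − 51x_C.
∂π/∂x_C = 144 − 4x_C − x_B = 0 ⇒ x_C = 36 − 0.25x_B.
Setting x_C = x_B in the reaction function: x_C = 36 − 0.25x_C, so x_C = 36 / 1.25 = 28.8.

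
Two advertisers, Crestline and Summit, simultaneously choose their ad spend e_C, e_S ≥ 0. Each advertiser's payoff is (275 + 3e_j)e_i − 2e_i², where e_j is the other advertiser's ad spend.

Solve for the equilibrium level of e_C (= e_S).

275

Crestline's payoff is (275 + 3e_S)e_C − 2e_C².
∂π/∂e_C = 275 + 3e_S − 4e_C = 0, so e_C = 68.75 + 0.75e_S.
The game is symmetric, so in equilibrium e_S = e_C: the reaction function gives 0.25e_C = 68.75, hence e_C = 275.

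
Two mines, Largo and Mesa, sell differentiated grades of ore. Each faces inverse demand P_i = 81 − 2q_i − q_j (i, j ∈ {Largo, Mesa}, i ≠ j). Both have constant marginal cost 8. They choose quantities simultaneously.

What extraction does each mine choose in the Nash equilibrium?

14.6

Mine Largo's profit: π = q_{Largo}(81 − 2q_{Largo} − q_{Mesa}) − 8q_{Largo}.
∂π/∂q_{Largo} = 73 − 4q_{Largo} − q_{Mesa} = 0 ⇒ q_{Largo} = 18.25 − 0.25q_{Mesa}.
Setting q_{Largo} = q_{Mesa} in the reaction function: q_{Largo} = 18.25 − 0.25q_{Largo}, so q_{Largo} = 18.25 / 1.25 = 14.6.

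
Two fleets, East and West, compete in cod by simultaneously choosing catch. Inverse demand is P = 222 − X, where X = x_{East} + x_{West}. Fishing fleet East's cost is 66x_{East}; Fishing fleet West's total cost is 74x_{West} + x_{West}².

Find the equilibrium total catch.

Fishing fleet East's profit: π = x_{East}(222 − (x_{East} + x_{West})) − 66x_{East}.
∂π/∂x_{East} = 156 − 2x_{East} − x_{West} = 0, so x_{East} = 78 − 0.5x_{West}.
For West: ∂π/∂x_{West} = 148 − 4x_{West} − x_{East} = 0 ⇒ x_{West} = 37 − 0.25x_{East}.
Solving the two reaction functions simultaneously: (1 − (−0.5)(−0.25))x_{East} = 78 − 0.5·37, so 0.875x_{East} = 59.5 and x_{East} = 68.
Then x_{West} = 37 − 0.25·68 = 20.
Total catch: 68 + 20 = 88.

88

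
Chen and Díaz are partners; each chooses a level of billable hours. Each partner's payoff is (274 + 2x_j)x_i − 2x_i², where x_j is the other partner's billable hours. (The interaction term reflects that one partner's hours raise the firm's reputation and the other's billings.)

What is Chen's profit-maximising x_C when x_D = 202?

169.5

Chen's payoff is (274 + 2x_D)x_C − 2x_C².
∂π/∂x_C = 274 + 2x_D − 4x_C = 0, so x_C = 68.5 + 0.5x_D.
At x_D = 202: x_C = 68.5 + 0.5·202 = 169.5.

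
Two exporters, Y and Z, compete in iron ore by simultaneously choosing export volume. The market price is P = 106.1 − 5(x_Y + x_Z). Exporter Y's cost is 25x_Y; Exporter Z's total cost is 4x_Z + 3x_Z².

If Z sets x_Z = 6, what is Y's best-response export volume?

Exporter Y's profit: π = x_Y(106.1 − 5(x_Y + x_Z)) − 25x_Y.
∂π/∂x_Y = 81.1 − 10x_Y − 5x_Z = 0, so x_Y = 8.11 − 0.5x_Z.
At x_Z = 6: x_Y = 8.11 − 0.5·6 = 5.11.

5.11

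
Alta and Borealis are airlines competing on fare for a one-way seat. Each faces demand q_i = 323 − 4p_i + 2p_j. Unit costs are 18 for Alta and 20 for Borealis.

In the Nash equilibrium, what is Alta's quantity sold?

Alta's profit: π = (p_{Alta} − 18)(323 − 4p_{Alta} + 2p_{Borealis}).
∂π/∂p_{Alta} = 395 − 8p_{Alta} + 2p_{Borealis} = 0 ⇒ p_{Alta} = 49.375 + 0.25p_{Borealis}.
Similarly p_{Borealis} = 50.375 + 0.25p_{Alta}.
Solving the two reaction functions simultaneously: (1 − (0.25)(0.25))p_{Alta} = 49.375 + 0.25·50.375, so 0.9375p_{Alta} = 1983/32 and p_{Alta} = 66.1.
Then p_{Borealis} = 50.375 + 0.25·66.1 = 66.9.
q_{Alta} = 323 − 4·66.1 + 2·66.9 = 192.4.

192.4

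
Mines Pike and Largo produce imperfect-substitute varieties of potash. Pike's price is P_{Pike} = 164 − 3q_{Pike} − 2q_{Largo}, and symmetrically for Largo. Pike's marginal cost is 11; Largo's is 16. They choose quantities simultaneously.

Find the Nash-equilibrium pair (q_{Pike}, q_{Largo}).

19.4375, 18.1875

Mine Pike's profit: π = q_{Pike}(164 − 3q_{Pike} − 2q_{Largo}) − 11q_{Pike}.
∂π/∂q_{Pike} = 153 − 6q_{Pike} − 2q_{Largo} = 0 ⇒ q_{Pike} = 25.5 − (1/3)q_{Largo}.
Similarly q_{Largo} = 74/3 − (1/3)q_{Pike}.
Substituting the second reaction function into the first: q_{Pike} = 25.5 − (1/3)(74/3 − (1/3)q_{Pike}), which gives (8/9)q_{Pike} = 311/18 ⇒ q_{Pike} = 19.4375.
Then q_{Largo} = 74/3 − (1/3)·19.4375 = 18.1875.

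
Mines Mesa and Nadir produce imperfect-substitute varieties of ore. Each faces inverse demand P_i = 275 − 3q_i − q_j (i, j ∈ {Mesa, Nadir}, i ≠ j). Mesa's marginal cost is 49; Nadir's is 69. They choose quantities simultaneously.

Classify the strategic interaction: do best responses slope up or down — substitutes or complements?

Mine Mesa's profit: π = q_{Mesa}(275 − 3q_{Mesa} − q_{Nadir}) − 49q_{Mesa}.
∂π/∂q_{Mesa} = 226 − 6q_{Mesa} − q_{Nadir} = 0 ⇒ q_{Mesa} = 113/3 − (1/6)q_{Nadir}.
The best-response slope dq_{Mesa}/dq_{Nadir} = −1/6 < 0: the reaction function is downward-sloping, so the choices are strategic substitutes.

strategic substitutes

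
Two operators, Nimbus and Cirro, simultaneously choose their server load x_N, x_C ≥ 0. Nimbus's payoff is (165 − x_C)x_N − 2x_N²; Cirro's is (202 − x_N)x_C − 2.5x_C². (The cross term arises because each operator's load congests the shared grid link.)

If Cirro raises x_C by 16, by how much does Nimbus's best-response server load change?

Expanding Nimbus's payoff: 165x_N − x_Cx_N − 2x_N².
∂π/∂x_N = 165 − x_C − 4x_N = 0, so x_N = 41.25 − 0.25x_C.
The reaction-function slope is −0.25, so a 16-unit rise in x_C moves x_N by −0.25 × 16 = −4. Nimbus's best response falls — the actions are strategic substitutes.

-4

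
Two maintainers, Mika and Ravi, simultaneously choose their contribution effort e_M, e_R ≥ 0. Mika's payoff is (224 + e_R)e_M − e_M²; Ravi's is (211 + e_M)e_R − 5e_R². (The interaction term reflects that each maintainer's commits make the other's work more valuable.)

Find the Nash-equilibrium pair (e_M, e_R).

129, 34

Expanding Mika's payoff: 224e_M + e_Re_M − e_M².
∂π/∂e_M = 224 + e_R − 2e_M = 0, so e_M = 112 + 0.5e_R.
Likewise for Ravi: e_R = 21.1 + 0.1e_M.
Substituting the second reaction function into the first: e_M = 112 + 0.5(21.1 + 0.1e_M), which gives 0.95e_M = 122.55 ⇒ e_M = 129.
Then e_R = 21.1 + 0.1·129 = 34.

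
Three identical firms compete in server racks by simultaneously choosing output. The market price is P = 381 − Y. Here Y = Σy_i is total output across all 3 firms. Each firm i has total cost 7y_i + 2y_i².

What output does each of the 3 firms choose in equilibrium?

46.75

A representative firm's profit is π_i = y_i(381 − Y) − 7y_i − 2y_i², with Y = y_i + Σ_{j≠i} y_j.
First-order condition: 374 − 6y_i − Σ_{j≠i} y_j = 0.
In a symmetric equilibrium every firm chooses the same y, so Σ_{j≠i} y_j = 2y. The condition becomes 374 − 8y = 0, giving y = 374/8 = 46.75.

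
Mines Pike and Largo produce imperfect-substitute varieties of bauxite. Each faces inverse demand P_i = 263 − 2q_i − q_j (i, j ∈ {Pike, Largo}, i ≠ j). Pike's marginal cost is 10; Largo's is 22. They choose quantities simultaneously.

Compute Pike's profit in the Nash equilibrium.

5283.92

Mine Pike's profit: π = q_{Pike}(263 − 2q_{Pike} − q_{Largo}) − 10q_{Pike}.
∂π/∂q_{Pike} = 253 − 4q_{Pike} − q_{Largo} = 0 ⇒ q_{Pike} = 63.25 − 0.25q_{Largo}.
Similarly q_{Largo} = 60.25 − 0.25q_{Pike}.
Substituting the second reaction function into the first: q_{Pike} = 63.25 − 0.25(60.25 − 0.25q_{Pike}), which gives 0.9375q_{Pike} = 48.1875 ⇒ q_{Pike} = 51.4.
Then q_{Largo} = 60.25 − 0.25·51.4 = 47.4.
P_{Pike} = 263 − 2·51.4 − 47.4 = 112.8.
Profit = (112.8 − 10)·51.4 = 5283.92.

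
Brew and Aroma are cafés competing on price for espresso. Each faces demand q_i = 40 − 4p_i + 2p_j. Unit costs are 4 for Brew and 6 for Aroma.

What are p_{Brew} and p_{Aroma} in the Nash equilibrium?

9.6, 10.4

Brew's profit: π = (p_{Brew} − 4)(40 − 4p_{Brew} + 2p_{Aroma}).
∂π/∂p_{Brew} = 56 − 8p_{Brew} + 2p_{Aroma} = 0 ⇒ p_{Brew} = 7 + 0.25p_{Aroma}.
Similarly p_{Aroma} = 8 + 0.25p_{Brew}.
Substituting the second reaction function into the first: p_{Brew} = 7 + 0.25(8 + 0.25p_{Brew}), which gives 0.9375p_{Brew} = 9 ⇒ p_{Brew} = 9.6.
Then p_{Aroma} = 8 + 0.25·9.6 = 10.4.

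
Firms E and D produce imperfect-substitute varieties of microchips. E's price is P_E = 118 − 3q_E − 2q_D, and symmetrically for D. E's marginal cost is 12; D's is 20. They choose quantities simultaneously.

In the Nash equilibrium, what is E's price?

Firm E's profit: π = q_E(118 − 3q_E − 2q_D) − 12q_E.
∂π/∂q_E = 106 − 6q_E − 2q_D = 0 ⇒ q_E = 53/3 − (1/3)q_D.
Similarly q_D = 49/3 − (1/3)q_E.
Solving the two reaction functions simultaneously: (1 − (−1/3)(−1/3))q_E = 53/3 − (1/3)·(49/3), so (8/9)q_E = 110/9 and q_E = 13.75.
Then q_D = 49/3 − (1/3)·13.75 = 11.75.
P_E = 118 − 3·13.75 − 2·11.75 = 53.25.

53.25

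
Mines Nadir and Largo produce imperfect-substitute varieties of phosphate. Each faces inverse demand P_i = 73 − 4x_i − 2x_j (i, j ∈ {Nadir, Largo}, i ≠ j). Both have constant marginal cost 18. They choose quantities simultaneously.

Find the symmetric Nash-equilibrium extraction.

Mine Nadir's profit: π = x_{Nadir}(73 − 4x_{Nadir} − 2x_{Largo}) − 18x_{Nadir}.
∂π/∂x_{Nadir} = 55 − 8x_{Nadir} − 2x_{Largo} = 0 ⇒ x_{Nadir} = 6.875 − 0.25x_{Largo}.
Setting x_{Nadir} = x_{Largo} in the reaction function: x_{Nadir} = 6.875 − 0.25x_{Nadir}, so x_{Nadir} = 6.875 / 1.25 = 5.5.

5.5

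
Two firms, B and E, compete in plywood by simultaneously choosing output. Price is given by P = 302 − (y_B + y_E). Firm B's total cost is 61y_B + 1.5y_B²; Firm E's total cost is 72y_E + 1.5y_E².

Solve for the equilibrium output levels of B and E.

Firm B's profit: π = y_B(302 − (y_B + y_E)) − 61y_B − 1.5y_B².
∂π/∂y_B = 241 − 5y_B − y_E = 0, so y_B = 48.2 − 0.2y_E.
By the same steps for E: y_E = 46 − 0.2y_B.
Plugging y_E into B's best response: y_B = 48.2 − 0.2(46 − 0.2y_B) ⇒ 0.96y_B = 39, so y_B = 40.625.
Then y_E = 46 − 0.2·40.625 = 37.875.

40.625, 37.875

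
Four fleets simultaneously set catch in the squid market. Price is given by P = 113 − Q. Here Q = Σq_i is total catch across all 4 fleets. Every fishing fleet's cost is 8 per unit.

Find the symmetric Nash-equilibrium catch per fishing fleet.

21

A representative fishing fleet's profit is π_i = q_i(113 − Q) − 8q_i, with Q = q_i + Σ_{j≠i} q_j.
First-order condition: 105 − 2q_i − Σ_{j≠i} q_j = 0.
With identical fishing fleets, set every q_j = q: then 105 − 2q − 3q = 0, i.e. q = 105/5 = 21.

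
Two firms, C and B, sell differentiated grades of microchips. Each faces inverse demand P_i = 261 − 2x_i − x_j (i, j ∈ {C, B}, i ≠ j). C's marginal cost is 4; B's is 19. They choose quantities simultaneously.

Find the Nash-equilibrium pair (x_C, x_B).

52.4, 47.4

Firm C's profit: π = x_C(261 − 2x_C − x_B) − 4x_C.
∂π/∂x_C = 257 − 4x_C − x_B = 0 ⇒ x_C = 64.25 − 0.25x_B.
Similarly x_B = 60.5 − 0.25x_C.
Substituting the second reaction function into the first: x_C = 64.25 − 0.25(60.5 − 0.25x_C), which gives 0.9375x_C = 49.125 ⇒ x_C = 52.4.
Then x_B = 60.5 − 0.25·52.4 = 47.4.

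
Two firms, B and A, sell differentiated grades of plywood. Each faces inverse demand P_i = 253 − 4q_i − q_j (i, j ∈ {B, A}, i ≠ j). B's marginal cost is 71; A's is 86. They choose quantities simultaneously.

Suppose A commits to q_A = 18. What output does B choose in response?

20.5

Firm B's profit: π = q_B(253 − 4q_B − q_A) − 71q_B.
∂π/∂q_B = 182 − 8q_B − q_A = 0 ⇒ q_B = 22.75 − 0.125q_A.
At q_A = 18: q_B = 22.75 − 0.125·18 = 20.5.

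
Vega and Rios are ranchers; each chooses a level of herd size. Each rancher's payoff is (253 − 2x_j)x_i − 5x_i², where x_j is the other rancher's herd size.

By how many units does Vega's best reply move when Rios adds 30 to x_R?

Vega's payoff is (253 − 2x_R)x_V − 5x_V².
∂π/∂x_V = 253 − 2x_R − 10x_V = 0, so x_V = 25.3 − 0.2x_R.
The reaction-function slope is −0.2, so a 30-unit rise in x_R moves x_V by −0.2 × 30 = −6. Vega's best response falls — the actions are strategic substitutes.

-6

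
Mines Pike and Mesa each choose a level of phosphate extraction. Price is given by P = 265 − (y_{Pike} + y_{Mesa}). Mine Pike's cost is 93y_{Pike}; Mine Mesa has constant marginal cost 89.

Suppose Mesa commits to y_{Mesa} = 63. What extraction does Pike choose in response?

Mine Pike's profit: π = y_{Pike}(265 − (y_{Pike} + y_{Mesa})) − 93y_{Pike}.
∂π/∂y_{Pike} = 172 − 2y_{Pike} − y_{Mesa} = 0, so y_{Pike} = 86 − 0.5y_{Mesa}.
At y_{Mesa} = 63: y_{Pike} = 86 − 0.5·63 = 54.5.

54.5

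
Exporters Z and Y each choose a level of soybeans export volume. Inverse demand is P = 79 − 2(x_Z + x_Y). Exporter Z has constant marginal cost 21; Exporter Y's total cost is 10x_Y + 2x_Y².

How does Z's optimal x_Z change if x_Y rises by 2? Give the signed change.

Exporter Z's profit: π = x_Z(79 − 2(x_Z + x_Y)) − 21x_Z.
∂π/∂x_Z = 58 − 4x_Z − 2x_Y = 0, so x_Z = 14.5 − 0.5x_Y.
The reaction-function slope is −0.5, so a 2-unit rise in x_Y moves x_Z by −0.5 × 2 = −1. Z's best response falls — the actions are strategic substitutes.

-1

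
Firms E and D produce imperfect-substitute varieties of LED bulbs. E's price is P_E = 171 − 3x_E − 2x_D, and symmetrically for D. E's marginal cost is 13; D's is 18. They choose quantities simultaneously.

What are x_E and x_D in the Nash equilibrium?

20.0625, 18.8125

Firm E's profit: π = x_E(171 − 3x_E − 2x_D) − 13x_E.
∂π/∂x_E = 158 − 6x_E − 2x_D = 0 ⇒ x_E = 79/3 − (1/3)x_D.
Similarly x_D = 25.5 − (1/3)x_E.
Plugging x_D into E's best response: x_E = 79/3 − (1/3)(25.5 − (1/3)x_E) ⇒ (8/9)x_E = 107/6, so x_E = 20.0625.
Then x_D = 25.5 − (1/3)·20.0625 = 18.8125.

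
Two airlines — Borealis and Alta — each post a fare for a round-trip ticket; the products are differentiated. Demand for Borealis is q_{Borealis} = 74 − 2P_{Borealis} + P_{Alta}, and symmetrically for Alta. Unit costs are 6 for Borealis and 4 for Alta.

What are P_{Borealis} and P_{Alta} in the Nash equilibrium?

28.4, 27.6

Borealis's profit: π = (P_{Borealis} − 6)(74 − 2P_{Borealis} + P_{Alta}).
∂π/∂P_{Borealis} = 86 − 4P_{Borealis} + P_{Alta} = 0 ⇒ P_{Borealis} = 21.5 + 0.25P_{Alta}.
Similarly P_{Alta} = 20.5 + 0.25P_{Borealis}.
Plugging P_{Alta} into Borealis's best response: P_{Borealis} = 21.5 + 0.25(20.5 + 0.25P_{Borealis}) ⇒ 0.9375P_{Borealis} = 26.625, so P_{Borealis} = 28.4.
Then P_{Alta} = 20.5 + 0.25·28.4 = 27.6.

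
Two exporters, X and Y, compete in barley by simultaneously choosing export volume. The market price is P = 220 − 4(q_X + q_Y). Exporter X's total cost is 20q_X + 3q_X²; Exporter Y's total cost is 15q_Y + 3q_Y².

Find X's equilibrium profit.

Exporter X's profit: π = q_X(220 − 4(q_X + q_Y)) − 20q_X − 3q_X².
∂π/∂q_X = 200 − 14q_X − 4q_Y = 0, so q_X = 100/7 − (2/7)q_Y.
By the same steps for Y: q_Y = 205/14 − (2/7)q_X.
Solving the two reaction functions simultaneously: (1 − (−2/7)(−2/7))q_X = 100/7 − (2/7)·(205/14), so (45/49)q_X = 495/49 and q_X = 11.
Then q_Y = 205/14 − (2/7)·11 = 11.5.
Price P = 220 − 4·22.5 = 130.
X's profit: (130 − 20)·11 − 3(11)² = 847.

847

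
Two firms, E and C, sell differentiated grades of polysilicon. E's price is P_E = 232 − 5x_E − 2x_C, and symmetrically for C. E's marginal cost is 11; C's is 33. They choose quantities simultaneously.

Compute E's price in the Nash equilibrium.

Firm E's profit: π = x_E(232 − 5x_E − 2x_C) − 11x_E.
∂π/∂x_E = 221 − 10x_E − 2x_C = 0 ⇒ x_E = 22.1 − 0.2x_C.
Similarly x_C = 19.9 − 0.2x_E.
Solving the two reaction functions simultaneously: (1 − (−0.2)(−0.2))x_E = 22.1 − 0.2·19.9, so 0.96x_E = 18.12 and x_E = 18.875.
Then x_C = 19.9 − 0.2·18.875 = 16.125.
P_E = 232 − 5·18.875 − 2·16.125 = 105.375.

105.375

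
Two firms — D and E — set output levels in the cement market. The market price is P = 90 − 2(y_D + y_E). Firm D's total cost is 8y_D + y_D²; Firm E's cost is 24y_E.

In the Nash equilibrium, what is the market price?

47.2

Firm D's profit: π = y_D(90 − 2(y_D + y_E)) − 8y_D − y_D².
∂π/∂y_D = 82 − 6y_D − 2y_E = 0, so y_D = 41/3 − (1/3)y_E.
For E: ∂π/∂y_E = 66 − 4y_E − 2y_D = 0 ⇒ y_E = 16.5 − 0.5y_D.
Solving the two reaction functions simultaneously: (1 − (−1/3)(−0.5))y_D = 41/3 − (1/3)·16.5, so (5/6)y_D = 49/6 and y_D = 9.8.
Then y_E = 16.5 − 0.5·9.8 = 11.6.
Equilibrium price: P = 90 − 2·21.4 = 47.2.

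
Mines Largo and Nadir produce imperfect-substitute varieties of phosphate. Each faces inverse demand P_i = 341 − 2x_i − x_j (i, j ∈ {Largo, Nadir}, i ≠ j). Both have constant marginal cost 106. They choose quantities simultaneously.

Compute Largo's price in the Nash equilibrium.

Mine Largo's profit: π = x_{Largo}(341 − 2x_{Largo} − x_{Nadir}) − 106x_{Largo}.
∂π/∂x_{Largo} = 235 − 4x_{Largo} − x_{Nadir} = 0 ⇒ x_{Largo} = 58.75 − 0.25x_{Nadir}.
The game is symmetric, so in equilibrium x_{Nadir} = x_{Largo}: the reaction function gives 1.25x_{Largo} = 58.75, hence x_{Largo} = 47.
P_{Largo} = 341 − 2·47 − 47 = 200.

200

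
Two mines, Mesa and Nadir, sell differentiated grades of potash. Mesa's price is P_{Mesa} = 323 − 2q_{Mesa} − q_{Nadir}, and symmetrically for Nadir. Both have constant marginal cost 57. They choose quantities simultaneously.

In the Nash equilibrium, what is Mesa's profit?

5660.48

Mine Mesa's profit: π = q_{Mesa}(323 − 2q_{Mesa} − q_{Nadir}) − 57q_{Mesa}.
∂π/∂q_{Mesa} = 266 − 4q_{Mesa} − q_{Nadir} = 0 ⇒ q_{Mesa} = 66.5 − 0.25q_{Nadir}.
Setting q_{Mesa} = q_{Nadir} in the reaction function: q_{Mesa} = 66.5 − 0.25q_{Mesa}, so q_{Mesa} = 66.5 / 1.25 = 53.2.
P_{Mesa} = 323 − 2·53.2 − 53.2 = 163.4.
Profit = (163.4 − 57)·53.2 = 5660.48.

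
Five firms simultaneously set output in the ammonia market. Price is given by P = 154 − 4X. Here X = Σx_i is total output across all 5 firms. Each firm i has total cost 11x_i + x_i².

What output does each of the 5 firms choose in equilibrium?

A representative firm's profit is π_i = x_i(154 − 4X) − 11x_i − x_i², with X = x_i + Σ_{j≠i} x_j.
First-order condition: 143 − 10x_i − 4Σ_{j≠i} x_j = 0.
In a symmetric equilibrium every firm chooses the same x, so Σ_{j≠i} x_j = 4x. The condition becomes 143 − 26x = 0, giving x = 143/26 = 5.5.

5.5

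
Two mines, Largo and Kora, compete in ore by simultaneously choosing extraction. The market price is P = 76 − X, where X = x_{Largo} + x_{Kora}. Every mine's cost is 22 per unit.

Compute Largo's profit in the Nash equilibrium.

Mine Largo's profit: π = x_{Largo}(76 − (x_{Largo} + x_{Kora})) − 22x_{Largo}.
∂π/∂x_{Largo} = 54 − 2x_{Largo} − x_{Kora} = 0, so x_{Largo} = 27 − 0.5x_{Kora}.
By symmetry x_{Kora} = x_{Largo}; substituting into the reaction function, 1.5x_{Largo} = 27 and x_{Largo} = 18.
Price P = 76 − 36 = 40.
Largo's profit: (40 − 22)·18 = 324.

324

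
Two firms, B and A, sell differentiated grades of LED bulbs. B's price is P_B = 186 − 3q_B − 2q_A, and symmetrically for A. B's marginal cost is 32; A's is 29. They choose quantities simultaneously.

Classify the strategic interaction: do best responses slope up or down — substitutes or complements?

strategic substitutes

Firm B's profit: π = q_B(186 − 3q_B − 2q_A) − 32q_B.
∂π/∂q_B = 154 − 6q_B − 2q_A = 0 ⇒ q_B = 77/3 − (1/3)q_A.
The best-response slope dq_B/dq_A = −1/3 < 0: the reaction function is downward-sloping, so the choices are strategic substitutes.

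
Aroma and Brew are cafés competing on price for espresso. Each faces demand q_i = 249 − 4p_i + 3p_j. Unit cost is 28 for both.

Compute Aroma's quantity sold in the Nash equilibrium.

176.8

Aroma's profit: π = (p_{Aroma} − 28)(249 − 4p_{Aroma} + 3p_{Brew}).
∂π/∂p_{Aroma} = 361 − 8p_{Aroma} + 3p_{Brew} = 0 ⇒ p_{Aroma} = 45.125 + 0.375p_{Brew}.
The game is symmetric, so in equilibrium p_{Brew} = p_{Aroma}: the reaction function gives 0.625p_{Aroma} = 45.125, hence p_{Aroma} = 72.2.
q_{Aroma} = 249 − 4·72.2 + 3·72.2 = 176.8.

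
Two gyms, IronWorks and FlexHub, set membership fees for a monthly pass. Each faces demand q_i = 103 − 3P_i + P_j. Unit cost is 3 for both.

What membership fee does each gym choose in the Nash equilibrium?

22.4

IronWorks's profit: π = (P_{IronWorks} − 3)(103 − 3P_{IronWorks} + P_{FlexHub}).
∂π/∂P_{IronWorks} = 112 − 6P_{IronWorks} + P_{FlexHub} = 0 ⇒ P_{IronWorks} = 56/3 + (1/6)P_{FlexHub}.
Setting P_{IronWorks} = P_{FlexHub} in the reaction function: P_{IronWorks} = 56/3 + (1/6)P_{IronWorks}, so P_{IronWorks} = (56/3) / (5/6) = 22.4.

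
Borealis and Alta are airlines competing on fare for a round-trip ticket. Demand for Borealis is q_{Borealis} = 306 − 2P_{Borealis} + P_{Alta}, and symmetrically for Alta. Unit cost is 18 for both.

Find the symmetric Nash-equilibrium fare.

114

Borealis's profit: π = (P_{Borealis} − 18)(306 − 2P_{Borealis} + P_{Alta}).
∂π/∂P_{Borealis} = 342 − 4P_{Borealis} + P_{Alta} = 0 ⇒ P_{Borealis} = 85.5 + 0.25P_{Alta}.
By symmetry P_{Alta} = P_{Borealis}; substituting into the reaction function, 0.75P_{Borealis} = 85.5 and P_{Borealis} = 114.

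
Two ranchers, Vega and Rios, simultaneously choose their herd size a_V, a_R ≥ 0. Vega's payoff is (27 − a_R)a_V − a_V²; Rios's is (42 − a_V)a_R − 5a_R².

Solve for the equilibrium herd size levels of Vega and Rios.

12, 3

Expanding Vega's payoff: 27a_V − a_Ra_V − a_V².
∂π/∂a_V = 27 − a_R − 2a_V = 0, so a_V = 13.5 − 0.5a_R.
Likewise for Rios: a_R = 4.2 − 0.1a_V.
Substituting the second reaction function into the first: a_V = 13.5 − 0.5(4.2 − 0.1a_V), which gives 0.95a_V = 11.4 ⇒ a_V = 12.
Then a_R = 4.2 − 0.1·12 = 3.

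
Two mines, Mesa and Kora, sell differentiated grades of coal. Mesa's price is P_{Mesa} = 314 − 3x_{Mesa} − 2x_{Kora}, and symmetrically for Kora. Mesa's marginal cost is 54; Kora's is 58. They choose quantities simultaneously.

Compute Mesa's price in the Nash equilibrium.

Mine Mesa's profit: π = x_{Mesa}(314 − 3x_{Mesa} − 2x_{Kora}) − 54x_{Mesa}.
∂π/∂x_{Mesa} = 260 − 6x_{Mesa} − 2x_{Kora} = 0 ⇒ x_{Mesa} = 130/3 − (1/3)x_{Kora}.
Similarly x_{Kora} = 128/3 − (1/3)x_{Mesa}.
Plugging x_{Kora} into Mesa's best response: x_{Mesa} = 130/3 − (1/3)(128/3 − (1/3)x_{Mesa}) ⇒ (8/9)x_{Mesa} = 262/9, so x_{Mesa} = 32.75.
Then x_{Kora} = 128/3 − (1/3)·32.75 = 31.75.
P_{Mesa} = 314 − 3·32.75 − 2·31.75 = 152.25.

152.25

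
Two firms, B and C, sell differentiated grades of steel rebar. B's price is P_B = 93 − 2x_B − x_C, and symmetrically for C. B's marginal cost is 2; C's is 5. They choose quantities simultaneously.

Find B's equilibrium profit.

Firm B's profit: π = x_B(93 − 2x_B − x_C) − 2x_B.
∂π/∂x_B = 91 − 4x_B − x_C = 0 ⇒ x_B = 22.75 − 0.25x_C.
Similarly x_C = 22 − 0.25x_B.
Plugging x_C into B's best response: x_B = 22.75 − 0.25(22 − 0.25x_B) ⇒ 0.9375x_B = 17.25, so x_B = 18.4.
Then x_C = 22 − 0.25·18.4 = 17.4.
P_B = 93 − 2·18.4 − 17.4 = 38.8.
Profit = (38.8 − 2)·18.4 = 677.12.

677.12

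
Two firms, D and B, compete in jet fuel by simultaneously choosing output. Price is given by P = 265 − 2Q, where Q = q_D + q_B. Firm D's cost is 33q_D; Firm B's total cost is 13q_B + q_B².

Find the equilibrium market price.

121.8

Firm D's profit: π = q_D(265 − 2(q_D + q_B)) − 33q_D.
∂π/∂q_D = 232 − 4q_D − 2q_B = 0, so q_D = 58 − 0.5q_B.
For B: ∂π/∂q_B = 252 − 6q_B − 2q_D = 0 ⇒ q_B = 42 − (1/3)q_D.
Substituting the second reaction function into the first: q_D = 58 − 0.5(42 − (1/3)q_D), which gives (5/6)q_D = 37 ⇒ q_D = 44.4.
Then q_B = 42 − (1/3)·44.4 = 27.2.
Equilibrium price: P = 265 − 2·71.6 = 121.8.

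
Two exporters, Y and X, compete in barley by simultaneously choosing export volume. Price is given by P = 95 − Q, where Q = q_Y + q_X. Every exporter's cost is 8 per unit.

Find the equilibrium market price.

Exporter Y's profit: π = q_Y(95 − (q_Y + q_X)) − 8q_Y.
∂π/∂q_Y = 87 − 2q_Y − q_X = 0, so q_Y = 43.5 − 0.5q_X.
By symmetry q_X = q_Y; substituting into the reaction function, 1.5q_Y = 43.5 and q_Y = 29.
Equilibrium price: P = 95 − 58 = 37.

37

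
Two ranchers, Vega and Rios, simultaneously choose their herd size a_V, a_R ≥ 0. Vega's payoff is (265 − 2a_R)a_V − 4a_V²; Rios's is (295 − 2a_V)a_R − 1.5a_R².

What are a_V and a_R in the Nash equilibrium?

10.25, 91.5

Expanding Vega's payoff: 265a_V − 2a_Ra_V − 4a_V².
∂π/∂a_V = 265 − 2a_R − 8a_V = 0, so a_V = 33.125 − 0.25a_R.
Likewise for Rios: a_R = 295/3 − (2/3)a_V.
Solving the two reaction functions simultaneously: (1 − (−0.25)(−2/3))a_V = 33.125 − 0.25·(295/3), so (5/6)a_V = 205/24 and a_V = 10.25.
Then a_R = 295/3 − (2/3)·10.25 = 91.5.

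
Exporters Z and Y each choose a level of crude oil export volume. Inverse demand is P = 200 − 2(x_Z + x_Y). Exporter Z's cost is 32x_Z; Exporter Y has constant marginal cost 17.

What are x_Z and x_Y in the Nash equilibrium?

25.5, 33

Exporter Z's profit: π = x_Z(200 − 2(x_Z + x_Y)) − 32x_Z.
∂π/∂x_Z = 168 − 4x_Z − 2x_Y = 0, so x_Z = 42 − 0.5x_Y.
By the same steps for Y: x_Y = 45.75 − 0.5x_Z.
Solving the two reaction functions simultaneously: (1 − (−0.5)(−0.5))x_Z = 42 − 0.5·45.75, so 0.75x_Z = 19.125 and x_Z = 25.5.
Then x_Y = 45.75 − 0.5·25.5 = 33.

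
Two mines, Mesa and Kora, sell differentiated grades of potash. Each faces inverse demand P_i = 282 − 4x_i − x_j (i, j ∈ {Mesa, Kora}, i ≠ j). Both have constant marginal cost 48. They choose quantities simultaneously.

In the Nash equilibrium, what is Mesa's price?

152

Mine Mesa's profit: π = x_{Mesa}(282 − 4x_{Mesa} − x_{Kora}) − 48x_{Mesa}.
∂π/∂x_{Mesa} = 234 − 8x_{Mesa} − x_{Kora} = 0 ⇒ x_{Mesa} = 29.25 − 0.125x_{Kora}.
By symmetry x_{Kora} = x_{Mesa}; substituting into the reaction function, 1.125x_{Mesa} = 29.25 and x_{Mesa} = 26.
P_{Mesa} = 282 − 4·26 − 26 = 152.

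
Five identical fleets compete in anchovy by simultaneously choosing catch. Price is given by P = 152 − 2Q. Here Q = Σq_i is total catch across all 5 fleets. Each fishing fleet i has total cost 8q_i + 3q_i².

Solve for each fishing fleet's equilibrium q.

8

A representative fishing fleet's profit is π_i = q_i(152 − 2Q) − 8q_i − 3q_i², with Q = q_i + Σ_{j≠i} q_j.
First-order condition: 144 − 10q_i − 2Σ_{j≠i} q_j = 0.
In a symmetric equilibrium every fishing fleet chooses the same q, so Σ_{j≠i} q_j = 4q. The condition becomes 144 − 18q = 0, giving q = 144/18 = 8.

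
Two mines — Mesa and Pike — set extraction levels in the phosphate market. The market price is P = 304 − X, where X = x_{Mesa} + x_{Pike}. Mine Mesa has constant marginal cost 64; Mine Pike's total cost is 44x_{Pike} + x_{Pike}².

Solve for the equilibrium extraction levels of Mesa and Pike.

100, 40

Mine Mesa's profit: π = x_{Mesa}(304 − (x_{Mesa} + x_{Pike})) − 64x_{Mesa}.
∂π/∂x_{Mesa} = 240 − 2x_{Mesa} − x_{Pike} = 0, so x_{Mesa} = 120 − 0.5x_{Pike}.
For Pike: ∂π/∂x_{Pike} = 260 − 4x_{Pike} − x_{Mesa} = 0 ⇒ x_{Pike} = 65 − 0.25x_{Mesa}.
Plugging x_{Pike} into Mesa's best response: x_{Mesa} = 120 − 0.5(65 − 0.25x_{Mesa}) ⇒ 0.875x_{Mesa} = 87.5, so x_{Mesa} = 100.
Then x_{Pike} = 65 − 0.25·100 = 40.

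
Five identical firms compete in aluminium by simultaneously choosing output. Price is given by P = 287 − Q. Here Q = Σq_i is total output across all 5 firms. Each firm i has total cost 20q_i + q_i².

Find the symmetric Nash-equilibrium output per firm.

A representative firm's profit is π_i = q_i(287 − Q) − 20q_i − q_i², with Q = q_i + Σ_{j≠i} q_j.
First-order condition: 267 − 4q_i − Σ_{j≠i} q_j = 0.
In a symmetric equilibrium every firm chooses the same q, so Σ_{j≠i} q_j = 4q. The condition becomes 267 − 8q = 0, giving q = 267/8 = 33.375.

33.375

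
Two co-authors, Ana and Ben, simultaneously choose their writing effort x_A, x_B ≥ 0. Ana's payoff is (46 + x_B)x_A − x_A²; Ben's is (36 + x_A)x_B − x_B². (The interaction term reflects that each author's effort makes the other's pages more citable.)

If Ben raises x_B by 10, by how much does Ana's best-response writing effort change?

5

Expanding Ana's payoff: 46x_A + x_Bx_A − x_A².
∂π/∂x_A = 46 + x_B − 2x_A = 0, so x_A = 23 + 0.5x_B.
The reaction-function slope is 0.5, so a 10-unit rise in x_B moves x_A by 0.5 × 10 = 5. Ana's best response rises — the actions are strategic complements.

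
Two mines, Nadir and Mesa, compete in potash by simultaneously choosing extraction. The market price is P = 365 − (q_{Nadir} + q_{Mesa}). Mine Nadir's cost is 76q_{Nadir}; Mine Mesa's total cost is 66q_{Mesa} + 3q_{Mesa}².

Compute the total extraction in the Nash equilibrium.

Mine Nadir's profit: π = q_{Nadir}(365 − (q_{Nadir} + q_{Mesa})) − 76q_{Nadir}.
∂π/∂q_{Nadir} = 289 − 2q_{Nadir} − q_{Mesa} = 0, so q_{Nadir} = 144.5 − 0.5q_{Mesa}.
For Mesa: ∂π/∂q_{Mesa} = 299 − 8q_{Mesa} − q_{Nadir} = 0 ⇒ q_{Mesa} = 37.375 − 0.125q_{Nadir}.
Solving the two reaction functions simultaneously: (1 − (−0.5)(−0.125))q_{Nadir} = 144.5 − 0.5·37.375, so 0.9375q_{Nadir} = 125.8125 and q_{Nadir} = 134.2.
Then q_{Mesa} = 37.375 − 0.125·134.2 = 20.6.
Total extraction: 134.2 + 20.6 = 154.8.

154.8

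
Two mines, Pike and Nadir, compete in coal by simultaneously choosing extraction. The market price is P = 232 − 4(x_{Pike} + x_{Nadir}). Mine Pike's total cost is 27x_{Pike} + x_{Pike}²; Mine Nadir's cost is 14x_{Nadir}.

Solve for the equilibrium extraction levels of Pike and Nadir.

12, 21.25

Mine Pike's profit: π = x_{Pike}(232 − 4(x_{Pike} + x_{Nadir})) − 27x_{Pike} − x_{Pike}².
∂π/∂x_{Pike} = 205 − 10x_{Pike} − 4x_{Nadir} = 0, so x_{Pike} = 20.5 − 0.4x_{Nadir}.
For Nadir: ∂π/∂x_{Nadir} = 218 − 8x_{Nadir} − 4x_{Pike} = 0 ⇒ x_{Nadir} = 27.25 − 0.5x_{Pike}.
Plugging x_{Nadir} into Pike's best response: x_{Pike} = 20.5 − 0.4(27.25 − 0.5x_{Pike}) ⇒ 0.8x_{Pike} = 9.6, so x_{Pike} = 12.
Then x_{Nadir} = 27.25 − 0.5·12 = 21.25.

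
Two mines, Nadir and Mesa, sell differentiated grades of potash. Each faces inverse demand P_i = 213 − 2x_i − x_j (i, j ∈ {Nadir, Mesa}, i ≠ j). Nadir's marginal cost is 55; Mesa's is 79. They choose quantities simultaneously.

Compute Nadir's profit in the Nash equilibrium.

Mine Nadir's profit: π = x_{Nadir}(213 − 2x_{Nadir} − x_{Mesa}) − 55x_{Nadir}.
∂π/∂x_{Nadir} = 158 − 4x_{Nadir} − x_{Mesa} = 0 ⇒ x_{Nadir} = 39.5 − 0.25x_{Mesa}.
Similarly x_{Mesa} = 33.5 − 0.25x_{Nadir}.
Solving the two reaction functions simultaneously: (1 − (−0.25)(−0.25))x_{Nadir} = 39.5 − 0.25·33.5, so 0.9375x_{Nadir} = 31.125 and x_{Nadir} = 33.2.
Then x_{Mesa} = 33.5 − 0.25·33.2 = 25.2.
P_{Nadir} = 213 − 2·33.2 − 25.2 = 121.4.
Profit = (121.4 − 55)·33.2 = 2204.48.

2204.48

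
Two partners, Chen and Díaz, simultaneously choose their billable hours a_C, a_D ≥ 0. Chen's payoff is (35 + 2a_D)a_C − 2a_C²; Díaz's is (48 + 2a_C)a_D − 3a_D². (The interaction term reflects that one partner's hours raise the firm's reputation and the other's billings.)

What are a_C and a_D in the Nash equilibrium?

Expanding Chen's payoff: 35a_C + 2a_Da_C − 2a_C².
∂π/∂a_C = 35 + 2a_D − 4a_C = 0, so a_C = 8.75 + 0.5a_D.
Likewise for Díaz: a_D = 8 + (1/3)a_C.
Plugging a_D into Chen's best response: a_C = 8.75 + 0.5(8 + (1/3)a_C) ⇒ (5/6)a_C = 12.75, so a_C = 15.3.
Then a_D = 8 + (1/3)·15.3 = 13.1.

15.3, 13.1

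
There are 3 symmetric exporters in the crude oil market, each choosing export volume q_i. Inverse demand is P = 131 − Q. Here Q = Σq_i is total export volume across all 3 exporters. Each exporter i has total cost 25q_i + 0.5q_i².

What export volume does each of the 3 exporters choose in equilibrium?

21.2

A representative exporter's profit is π_i = q_i(131 − Q) − 25q_i − 0.5q_i², with Q = q_i + Σ_{j≠i} q_j.
First-order condition: 106 − 3q_i − Σ_{j≠i} q_j = 0.
In a symmetric equilibrium every exporter chooses the same q, so Σ_{j≠i} q_j = 2q. The condition becomes 106 − 5q = 0, giving q = 106/5 = 21.2.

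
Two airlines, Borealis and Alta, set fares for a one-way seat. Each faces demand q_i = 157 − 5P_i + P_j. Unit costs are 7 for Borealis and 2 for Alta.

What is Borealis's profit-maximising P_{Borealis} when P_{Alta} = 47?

Borealis's profit: π = (P_{Borealis} − 7)(157 − 5P_{Borealis} + P_{Alta}).
∂π/∂P_{Borealis} = 192 − 10P_{Borealis} + P_{Alta} = 0 ⇒ P_{Borealis} = 19.2 + 0.1P_{Alta}.
At P_{Alta} = 47: P_{Borealis} = 19.2 + 0.1·47 = 23.9.

23.9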